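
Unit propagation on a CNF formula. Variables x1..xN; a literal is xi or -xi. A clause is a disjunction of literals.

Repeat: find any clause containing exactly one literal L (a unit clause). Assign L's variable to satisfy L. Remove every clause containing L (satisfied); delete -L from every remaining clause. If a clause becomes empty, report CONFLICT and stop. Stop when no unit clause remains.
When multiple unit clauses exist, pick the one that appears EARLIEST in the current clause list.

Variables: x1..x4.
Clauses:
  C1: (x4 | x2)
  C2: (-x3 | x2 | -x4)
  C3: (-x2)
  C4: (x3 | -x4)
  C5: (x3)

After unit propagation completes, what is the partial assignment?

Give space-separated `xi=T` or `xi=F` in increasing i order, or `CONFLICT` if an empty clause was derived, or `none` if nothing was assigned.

unit clause [-2] forces x2=F; simplify:
  drop 2 from [4, 2] -> [4]
  drop 2 from [-3, 2, -4] -> [-3, -4]
  satisfied 1 clause(s); 4 remain; assigned so far: [2]
unit clause [4] forces x4=T; simplify:
  drop -4 from [-3, -4] -> [-3]
  drop -4 from [3, -4] -> [3]
  satisfied 1 clause(s); 3 remain; assigned so far: [2, 4]
unit clause [-3] forces x3=F; simplify:
  drop 3 from [3] -> [] (empty!)
  drop 3 from [3] -> [] (empty!)
  satisfied 1 clause(s); 2 remain; assigned so far: [2, 3, 4]
CONFLICT (empty clause)

Answer: CONFLICT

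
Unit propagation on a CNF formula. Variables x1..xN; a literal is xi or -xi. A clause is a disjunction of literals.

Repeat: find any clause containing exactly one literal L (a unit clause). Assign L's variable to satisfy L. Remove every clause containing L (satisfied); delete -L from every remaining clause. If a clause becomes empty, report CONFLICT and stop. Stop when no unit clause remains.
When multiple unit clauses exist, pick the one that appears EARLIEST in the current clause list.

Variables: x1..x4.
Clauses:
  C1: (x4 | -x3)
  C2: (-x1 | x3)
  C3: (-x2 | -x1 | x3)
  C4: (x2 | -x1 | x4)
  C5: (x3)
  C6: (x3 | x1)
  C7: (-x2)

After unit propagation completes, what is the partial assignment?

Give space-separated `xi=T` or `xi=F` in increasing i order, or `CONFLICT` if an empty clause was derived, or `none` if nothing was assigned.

Answer: x2=F x3=T x4=T

Derivation:
unit clause [3] forces x3=T; simplify:
  drop -3 from [4, -3] -> [4]
  satisfied 4 clause(s); 3 remain; assigned so far: [3]
unit clause [4] forces x4=T; simplify:
  satisfied 2 clause(s); 1 remain; assigned so far: [3, 4]
unit clause [-2] forces x2=F; simplify:
  satisfied 1 clause(s); 0 remain; assigned so far: [2, 3, 4]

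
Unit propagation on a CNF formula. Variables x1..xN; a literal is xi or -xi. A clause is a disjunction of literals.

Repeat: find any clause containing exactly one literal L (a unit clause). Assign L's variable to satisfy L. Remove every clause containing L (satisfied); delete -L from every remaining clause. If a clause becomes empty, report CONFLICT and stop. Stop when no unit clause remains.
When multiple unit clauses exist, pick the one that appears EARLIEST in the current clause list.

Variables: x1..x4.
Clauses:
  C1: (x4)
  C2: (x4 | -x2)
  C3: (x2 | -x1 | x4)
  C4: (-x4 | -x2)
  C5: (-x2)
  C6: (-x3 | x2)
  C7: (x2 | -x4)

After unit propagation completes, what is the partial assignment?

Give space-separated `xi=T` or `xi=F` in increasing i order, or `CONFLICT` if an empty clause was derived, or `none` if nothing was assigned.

Answer: CONFLICT

Derivation:
unit clause [4] forces x4=T; simplify:
  drop -4 from [-4, -2] -> [-2]
  drop -4 from [2, -4] -> [2]
  satisfied 3 clause(s); 4 remain; assigned so far: [4]
unit clause [-2] forces x2=F; simplify:
  drop 2 from [-3, 2] -> [-3]
  drop 2 from [2] -> [] (empty!)
  satisfied 2 clause(s); 2 remain; assigned so far: [2, 4]
CONFLICT (empty clause)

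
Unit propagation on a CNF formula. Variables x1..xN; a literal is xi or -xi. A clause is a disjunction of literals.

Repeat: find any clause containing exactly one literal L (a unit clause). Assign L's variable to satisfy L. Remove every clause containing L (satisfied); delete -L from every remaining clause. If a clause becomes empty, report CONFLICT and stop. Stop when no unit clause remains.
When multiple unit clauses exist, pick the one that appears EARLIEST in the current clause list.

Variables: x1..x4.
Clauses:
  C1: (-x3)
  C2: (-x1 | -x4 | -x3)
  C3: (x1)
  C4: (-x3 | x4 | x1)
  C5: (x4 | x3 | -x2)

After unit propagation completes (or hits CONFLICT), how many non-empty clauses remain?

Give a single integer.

Answer: 1

Derivation:
unit clause [-3] forces x3=F; simplify:
  drop 3 from [4, 3, -2] -> [4, -2]
  satisfied 3 clause(s); 2 remain; assigned so far: [3]
unit clause [1] forces x1=T; simplify:
  satisfied 1 clause(s); 1 remain; assigned so far: [1, 3]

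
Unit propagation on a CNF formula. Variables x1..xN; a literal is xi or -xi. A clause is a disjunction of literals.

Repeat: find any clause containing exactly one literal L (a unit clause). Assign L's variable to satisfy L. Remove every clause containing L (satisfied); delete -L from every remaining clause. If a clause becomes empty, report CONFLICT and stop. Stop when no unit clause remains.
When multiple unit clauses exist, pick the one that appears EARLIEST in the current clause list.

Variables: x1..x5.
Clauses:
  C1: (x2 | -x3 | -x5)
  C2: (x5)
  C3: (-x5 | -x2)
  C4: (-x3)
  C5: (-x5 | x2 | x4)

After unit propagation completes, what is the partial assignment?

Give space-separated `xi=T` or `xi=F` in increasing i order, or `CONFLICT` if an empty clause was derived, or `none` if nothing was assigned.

Answer: x2=F x3=F x4=T x5=T

Derivation:
unit clause [5] forces x5=T; simplify:
  drop -5 from [2, -3, -5] -> [2, -3]
  drop -5 from [-5, -2] -> [-2]
  drop -5 from [-5, 2, 4] -> [2, 4]
  satisfied 1 clause(s); 4 remain; assigned so far: [5]
unit clause [-2] forces x2=F; simplify:
  drop 2 from [2, -3] -> [-3]
  drop 2 from [2, 4] -> [4]
  satisfied 1 clause(s); 3 remain; assigned so far: [2, 5]
unit clause [-3] forces x3=F; simplify:
  satisfied 2 clause(s); 1 remain; assigned so far: [2, 3, 5]
unit clause [4] forces x4=T; simplify:
  satisfied 1 clause(s); 0 remain; assigned so far: [2, 3, 4, 5]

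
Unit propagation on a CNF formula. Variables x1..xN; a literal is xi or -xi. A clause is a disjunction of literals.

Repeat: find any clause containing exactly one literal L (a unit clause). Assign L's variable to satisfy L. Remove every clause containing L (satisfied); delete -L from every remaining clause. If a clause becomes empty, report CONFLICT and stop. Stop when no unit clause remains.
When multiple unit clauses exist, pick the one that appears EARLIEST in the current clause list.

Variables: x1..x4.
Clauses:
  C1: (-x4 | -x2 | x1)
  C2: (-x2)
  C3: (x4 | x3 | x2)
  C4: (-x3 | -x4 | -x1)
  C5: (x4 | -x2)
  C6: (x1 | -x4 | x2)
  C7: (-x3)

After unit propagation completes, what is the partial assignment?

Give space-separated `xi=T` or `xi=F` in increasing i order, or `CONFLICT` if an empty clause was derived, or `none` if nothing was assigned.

unit clause [-2] forces x2=F; simplify:
  drop 2 from [4, 3, 2] -> [4, 3]
  drop 2 from [1, -4, 2] -> [1, -4]
  satisfied 3 clause(s); 4 remain; assigned so far: [2]
unit clause [-3] forces x3=F; simplify:
  drop 3 from [4, 3] -> [4]
  satisfied 2 clause(s); 2 remain; assigned so far: [2, 3]
unit clause [4] forces x4=T; simplify:
  drop -4 from [1, -4] -> [1]
  satisfied 1 clause(s); 1 remain; assigned so far: [2, 3, 4]
unit clause [1] forces x1=T; simplify:
  satisfied 1 clause(s); 0 remain; assigned so far: [1, 2, 3, 4]

Answer: x1=T x2=F x3=F x4=T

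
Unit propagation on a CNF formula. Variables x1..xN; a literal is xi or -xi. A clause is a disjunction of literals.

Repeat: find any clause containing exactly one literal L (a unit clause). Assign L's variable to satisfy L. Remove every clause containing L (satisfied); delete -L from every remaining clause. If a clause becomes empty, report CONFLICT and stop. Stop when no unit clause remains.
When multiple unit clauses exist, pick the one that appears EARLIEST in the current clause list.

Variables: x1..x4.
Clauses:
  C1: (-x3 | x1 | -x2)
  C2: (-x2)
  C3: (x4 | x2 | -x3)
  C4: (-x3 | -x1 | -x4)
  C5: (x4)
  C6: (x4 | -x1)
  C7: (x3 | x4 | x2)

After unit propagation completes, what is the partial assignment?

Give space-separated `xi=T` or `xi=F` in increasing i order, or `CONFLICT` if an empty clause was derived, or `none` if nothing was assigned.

unit clause [-2] forces x2=F; simplify:
  drop 2 from [4, 2, -3] -> [4, -3]
  drop 2 from [3, 4, 2] -> [3, 4]
  satisfied 2 clause(s); 5 remain; assigned so far: [2]
unit clause [4] forces x4=T; simplify:
  drop -4 from [-3, -1, -4] -> [-3, -1]
  satisfied 4 clause(s); 1 remain; assigned so far: [2, 4]

Answer: x2=F x4=T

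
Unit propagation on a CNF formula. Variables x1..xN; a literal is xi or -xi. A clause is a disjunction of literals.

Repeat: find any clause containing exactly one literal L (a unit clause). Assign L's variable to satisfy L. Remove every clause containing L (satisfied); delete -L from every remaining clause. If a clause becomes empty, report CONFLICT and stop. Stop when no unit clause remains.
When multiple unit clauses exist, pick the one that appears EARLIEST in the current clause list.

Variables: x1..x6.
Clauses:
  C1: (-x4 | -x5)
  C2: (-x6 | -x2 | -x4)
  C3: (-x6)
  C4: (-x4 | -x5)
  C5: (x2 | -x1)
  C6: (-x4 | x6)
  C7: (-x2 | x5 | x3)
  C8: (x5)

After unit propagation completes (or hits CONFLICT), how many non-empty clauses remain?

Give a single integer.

Answer: 1

Derivation:
unit clause [-6] forces x6=F; simplify:
  drop 6 from [-4, 6] -> [-4]
  satisfied 2 clause(s); 6 remain; assigned so far: [6]
unit clause [-4] forces x4=F; simplify:
  satisfied 3 clause(s); 3 remain; assigned so far: [4, 6]
unit clause [5] forces x5=T; simplify:
  satisfied 2 clause(s); 1 remain; assigned so far: [4, 5, 6]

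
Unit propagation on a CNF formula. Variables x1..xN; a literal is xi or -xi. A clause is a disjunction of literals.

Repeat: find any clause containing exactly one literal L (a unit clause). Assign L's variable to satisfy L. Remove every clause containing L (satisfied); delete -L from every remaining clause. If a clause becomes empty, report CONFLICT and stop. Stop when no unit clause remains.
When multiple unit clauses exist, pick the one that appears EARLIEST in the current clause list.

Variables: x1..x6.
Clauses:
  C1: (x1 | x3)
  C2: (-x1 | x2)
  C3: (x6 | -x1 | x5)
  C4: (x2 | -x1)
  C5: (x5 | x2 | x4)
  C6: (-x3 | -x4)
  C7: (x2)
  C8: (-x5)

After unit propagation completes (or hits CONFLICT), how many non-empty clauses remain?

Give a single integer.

Answer: 3

Derivation:
unit clause [2] forces x2=T; simplify:
  satisfied 4 clause(s); 4 remain; assigned so far: [2]
unit clause [-5] forces x5=F; simplify:
  drop 5 from [6, -1, 5] -> [6, -1]
  satisfied 1 clause(s); 3 remain; assigned so far: [2, 5]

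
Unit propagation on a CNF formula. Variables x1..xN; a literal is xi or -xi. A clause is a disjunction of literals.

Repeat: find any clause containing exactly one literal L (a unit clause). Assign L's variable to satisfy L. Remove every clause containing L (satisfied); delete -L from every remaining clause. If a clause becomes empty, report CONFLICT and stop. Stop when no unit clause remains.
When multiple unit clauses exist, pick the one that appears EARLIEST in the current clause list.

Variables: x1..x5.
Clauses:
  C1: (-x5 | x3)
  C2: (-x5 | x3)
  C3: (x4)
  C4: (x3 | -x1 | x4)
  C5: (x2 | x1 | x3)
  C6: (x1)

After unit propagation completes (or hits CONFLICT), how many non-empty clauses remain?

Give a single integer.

Answer: 2

Derivation:
unit clause [4] forces x4=T; simplify:
  satisfied 2 clause(s); 4 remain; assigned so far: [4]
unit clause [1] forces x1=T; simplify:
  satisfied 2 clause(s); 2 remain; assigned so far: [1, 4]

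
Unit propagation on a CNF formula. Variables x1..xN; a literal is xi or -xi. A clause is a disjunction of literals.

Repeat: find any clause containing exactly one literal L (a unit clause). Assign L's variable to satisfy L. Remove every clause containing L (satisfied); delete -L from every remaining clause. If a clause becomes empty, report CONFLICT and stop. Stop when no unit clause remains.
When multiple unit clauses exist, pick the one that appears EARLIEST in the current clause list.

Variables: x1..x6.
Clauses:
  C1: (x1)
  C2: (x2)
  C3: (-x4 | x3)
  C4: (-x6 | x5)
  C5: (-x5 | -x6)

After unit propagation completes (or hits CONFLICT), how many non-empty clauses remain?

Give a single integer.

Answer: 3

Derivation:
unit clause [1] forces x1=T; simplify:
  satisfied 1 clause(s); 4 remain; assigned so far: [1]
unit clause [2] forces x2=T; simplify:
  satisfied 1 clause(s); 3 remain; assigned so far: [1, 2]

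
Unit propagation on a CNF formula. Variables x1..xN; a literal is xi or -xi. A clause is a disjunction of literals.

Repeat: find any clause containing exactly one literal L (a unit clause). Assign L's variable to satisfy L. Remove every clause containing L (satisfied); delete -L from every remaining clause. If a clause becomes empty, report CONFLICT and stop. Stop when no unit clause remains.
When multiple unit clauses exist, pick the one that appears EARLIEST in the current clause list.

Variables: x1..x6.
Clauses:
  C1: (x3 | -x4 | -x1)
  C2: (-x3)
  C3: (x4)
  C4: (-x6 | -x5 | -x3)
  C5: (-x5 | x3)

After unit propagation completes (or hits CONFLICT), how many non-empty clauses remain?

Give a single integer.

Answer: 0

Derivation:
unit clause [-3] forces x3=F; simplify:
  drop 3 from [3, -4, -1] -> [-4, -1]
  drop 3 from [-5, 3] -> [-5]
  satisfied 2 clause(s); 3 remain; assigned so far: [3]
unit clause [4] forces x4=T; simplify:
  drop -4 from [-4, -1] -> [-1]
  satisfied 1 clause(s); 2 remain; assigned so far: [3, 4]
unit clause [-1] forces x1=F; simplify:
  satisfied 1 clause(s); 1 remain; assigned so far: [1, 3, 4]
unit clause [-5] forces x5=F; simplify:
  satisfied 1 clause(s); 0 remain; assigned so far: [1, 3, 4, 5]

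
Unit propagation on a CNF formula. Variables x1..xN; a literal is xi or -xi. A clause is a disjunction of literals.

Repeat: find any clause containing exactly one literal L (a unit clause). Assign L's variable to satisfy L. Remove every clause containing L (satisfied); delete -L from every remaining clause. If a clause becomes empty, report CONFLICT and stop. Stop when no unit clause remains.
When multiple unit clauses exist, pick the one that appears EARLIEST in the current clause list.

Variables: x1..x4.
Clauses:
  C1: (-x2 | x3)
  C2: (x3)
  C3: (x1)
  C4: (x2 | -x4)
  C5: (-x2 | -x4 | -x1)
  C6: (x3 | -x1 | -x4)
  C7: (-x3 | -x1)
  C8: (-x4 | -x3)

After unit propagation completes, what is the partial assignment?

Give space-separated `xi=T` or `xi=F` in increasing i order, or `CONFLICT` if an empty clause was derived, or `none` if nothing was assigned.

unit clause [3] forces x3=T; simplify:
  drop -3 from [-3, -1] -> [-1]
  drop -3 from [-4, -3] -> [-4]
  satisfied 3 clause(s); 5 remain; assigned so far: [3]
unit clause [1] forces x1=T; simplify:
  drop -1 from [-2, -4, -1] -> [-2, -4]
  drop -1 from [-1] -> [] (empty!)
  satisfied 1 clause(s); 4 remain; assigned so far: [1, 3]
CONFLICT (empty clause)

Answer: CONFLICT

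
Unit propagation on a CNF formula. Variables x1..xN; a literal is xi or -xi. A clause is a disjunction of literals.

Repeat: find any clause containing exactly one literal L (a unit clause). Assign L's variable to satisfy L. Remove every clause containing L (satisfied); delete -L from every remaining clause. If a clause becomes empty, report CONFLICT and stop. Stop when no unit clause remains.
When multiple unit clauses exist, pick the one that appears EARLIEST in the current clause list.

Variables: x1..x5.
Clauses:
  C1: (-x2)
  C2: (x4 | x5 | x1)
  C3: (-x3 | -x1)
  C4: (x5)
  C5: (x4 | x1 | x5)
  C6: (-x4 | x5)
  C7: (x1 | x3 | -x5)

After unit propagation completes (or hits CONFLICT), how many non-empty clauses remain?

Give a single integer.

unit clause [-2] forces x2=F; simplify:
  satisfied 1 clause(s); 6 remain; assigned so far: [2]
unit clause [5] forces x5=T; simplify:
  drop -5 from [1, 3, -5] -> [1, 3]
  satisfied 4 clause(s); 2 remain; assigned so far: [2, 5]

Answer: 2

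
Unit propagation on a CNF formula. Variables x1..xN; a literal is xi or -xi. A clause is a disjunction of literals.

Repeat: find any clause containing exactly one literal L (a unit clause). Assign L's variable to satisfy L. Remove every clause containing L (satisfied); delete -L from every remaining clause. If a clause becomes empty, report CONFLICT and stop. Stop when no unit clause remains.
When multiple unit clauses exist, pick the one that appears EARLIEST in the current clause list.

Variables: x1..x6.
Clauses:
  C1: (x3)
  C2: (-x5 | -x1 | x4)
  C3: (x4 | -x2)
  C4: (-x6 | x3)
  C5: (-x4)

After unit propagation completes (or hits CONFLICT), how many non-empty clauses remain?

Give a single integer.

unit clause [3] forces x3=T; simplify:
  satisfied 2 clause(s); 3 remain; assigned so far: [3]
unit clause [-4] forces x4=F; simplify:
  drop 4 from [-5, -1, 4] -> [-5, -1]
  drop 4 from [4, -2] -> [-2]
  satisfied 1 clause(s); 2 remain; assigned so far: [3, 4]
unit clause [-2] forces x2=F; simplify:
  satisfied 1 clause(s); 1 remain; assigned so far: [2, 3, 4]

Answer: 1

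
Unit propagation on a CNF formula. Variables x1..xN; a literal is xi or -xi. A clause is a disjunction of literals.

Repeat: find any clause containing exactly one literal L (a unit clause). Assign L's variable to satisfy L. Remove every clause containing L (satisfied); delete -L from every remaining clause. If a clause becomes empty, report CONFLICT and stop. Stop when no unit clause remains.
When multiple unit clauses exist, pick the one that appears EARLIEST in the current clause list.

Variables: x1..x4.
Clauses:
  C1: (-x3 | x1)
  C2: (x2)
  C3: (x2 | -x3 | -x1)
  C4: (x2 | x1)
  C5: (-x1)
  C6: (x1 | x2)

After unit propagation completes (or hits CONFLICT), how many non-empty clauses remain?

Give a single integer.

Answer: 0

Derivation:
unit clause [2] forces x2=T; simplify:
  satisfied 4 clause(s); 2 remain; assigned so far: [2]
unit clause [-1] forces x1=F; simplify:
  drop 1 from [-3, 1] -> [-3]
  satisfied 1 clause(s); 1 remain; assigned so far: [1, 2]
unit clause [-3] forces x3=F; simplify:
  satisfied 1 clause(s); 0 remain; assigned so far: [1, 2, 3]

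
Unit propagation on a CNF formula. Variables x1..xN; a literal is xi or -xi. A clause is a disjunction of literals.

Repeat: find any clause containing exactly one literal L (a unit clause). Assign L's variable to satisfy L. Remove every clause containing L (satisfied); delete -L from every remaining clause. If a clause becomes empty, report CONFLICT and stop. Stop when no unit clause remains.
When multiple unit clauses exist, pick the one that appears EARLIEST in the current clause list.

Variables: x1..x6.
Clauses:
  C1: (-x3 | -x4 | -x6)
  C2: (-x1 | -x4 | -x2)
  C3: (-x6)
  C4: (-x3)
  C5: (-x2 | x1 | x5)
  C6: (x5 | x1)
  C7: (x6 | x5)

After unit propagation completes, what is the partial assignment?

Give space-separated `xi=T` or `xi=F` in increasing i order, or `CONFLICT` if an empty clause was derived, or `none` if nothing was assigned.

unit clause [-6] forces x6=F; simplify:
  drop 6 from [6, 5] -> [5]
  satisfied 2 clause(s); 5 remain; assigned so far: [6]
unit clause [-3] forces x3=F; simplify:
  satisfied 1 clause(s); 4 remain; assigned so far: [3, 6]
unit clause [5] forces x5=T; simplify:
  satisfied 3 clause(s); 1 remain; assigned so far: [3, 5, 6]

Answer: x3=F x5=T x6=F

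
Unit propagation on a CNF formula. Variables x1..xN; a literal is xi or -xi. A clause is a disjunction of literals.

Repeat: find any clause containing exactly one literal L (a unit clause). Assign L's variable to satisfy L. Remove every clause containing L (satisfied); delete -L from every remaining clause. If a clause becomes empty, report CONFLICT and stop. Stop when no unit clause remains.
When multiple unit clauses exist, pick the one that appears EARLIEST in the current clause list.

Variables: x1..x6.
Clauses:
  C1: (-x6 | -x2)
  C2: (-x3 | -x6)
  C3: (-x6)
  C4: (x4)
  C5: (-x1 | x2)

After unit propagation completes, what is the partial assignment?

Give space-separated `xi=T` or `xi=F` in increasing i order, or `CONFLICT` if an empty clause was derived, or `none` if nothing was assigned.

Answer: x4=T x6=F

Derivation:
unit clause [-6] forces x6=F; simplify:
  satisfied 3 clause(s); 2 remain; assigned so far: [6]
unit clause [4] forces x4=T; simplify:
  satisfied 1 clause(s); 1 remain; assigned so far: [4, 6]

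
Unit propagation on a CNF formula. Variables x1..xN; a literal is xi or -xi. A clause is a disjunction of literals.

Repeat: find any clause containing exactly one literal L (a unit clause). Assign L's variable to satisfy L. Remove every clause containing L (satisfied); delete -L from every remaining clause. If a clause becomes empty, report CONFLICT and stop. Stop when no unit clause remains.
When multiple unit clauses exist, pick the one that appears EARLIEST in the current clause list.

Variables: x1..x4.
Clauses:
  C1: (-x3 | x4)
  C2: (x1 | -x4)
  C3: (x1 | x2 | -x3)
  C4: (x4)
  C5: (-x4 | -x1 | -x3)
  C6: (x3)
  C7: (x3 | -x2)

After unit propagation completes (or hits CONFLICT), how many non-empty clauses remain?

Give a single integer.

Answer: 1

Derivation:
unit clause [4] forces x4=T; simplify:
  drop -4 from [1, -4] -> [1]
  drop -4 from [-4, -1, -3] -> [-1, -3]
  satisfied 2 clause(s); 5 remain; assigned so far: [4]
unit clause [1] forces x1=T; simplify:
  drop -1 from [-1, -3] -> [-3]
  satisfied 2 clause(s); 3 remain; assigned so far: [1, 4]
unit clause [-3] forces x3=F; simplify:
  drop 3 from [3] -> [] (empty!)
  drop 3 from [3, -2] -> [-2]
  satisfied 1 clause(s); 2 remain; assigned so far: [1, 3, 4]
CONFLICT (empty clause)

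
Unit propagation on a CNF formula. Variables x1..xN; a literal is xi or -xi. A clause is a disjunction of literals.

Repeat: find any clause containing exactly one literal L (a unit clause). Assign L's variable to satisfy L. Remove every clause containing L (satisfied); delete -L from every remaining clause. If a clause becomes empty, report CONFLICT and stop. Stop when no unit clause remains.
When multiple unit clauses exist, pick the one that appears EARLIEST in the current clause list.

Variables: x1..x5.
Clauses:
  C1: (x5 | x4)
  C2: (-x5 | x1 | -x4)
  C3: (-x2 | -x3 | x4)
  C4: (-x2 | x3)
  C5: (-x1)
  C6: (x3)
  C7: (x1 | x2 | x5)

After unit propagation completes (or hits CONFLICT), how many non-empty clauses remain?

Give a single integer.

Answer: 4

Derivation:
unit clause [-1] forces x1=F; simplify:
  drop 1 from [-5, 1, -4] -> [-5, -4]
  drop 1 from [1, 2, 5] -> [2, 5]
  satisfied 1 clause(s); 6 remain; assigned so far: [1]
unit clause [3] forces x3=T; simplify:
  drop -3 from [-2, -3, 4] -> [-2, 4]
  satisfied 2 clause(s); 4 remain; assigned so far: [1, 3]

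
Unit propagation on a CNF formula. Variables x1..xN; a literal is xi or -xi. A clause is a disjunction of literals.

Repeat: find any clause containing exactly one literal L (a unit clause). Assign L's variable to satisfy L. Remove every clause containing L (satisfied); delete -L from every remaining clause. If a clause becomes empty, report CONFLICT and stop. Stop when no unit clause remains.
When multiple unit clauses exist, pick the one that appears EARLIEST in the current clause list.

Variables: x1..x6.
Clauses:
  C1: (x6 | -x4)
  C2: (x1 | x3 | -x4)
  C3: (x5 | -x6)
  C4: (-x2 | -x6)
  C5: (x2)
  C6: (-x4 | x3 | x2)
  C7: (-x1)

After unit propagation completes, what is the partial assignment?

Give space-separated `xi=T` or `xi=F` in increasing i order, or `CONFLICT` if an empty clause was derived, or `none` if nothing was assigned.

Answer: x1=F x2=T x4=F x6=F

Derivation:
unit clause [2] forces x2=T; simplify:
  drop -2 from [-2, -6] -> [-6]
  satisfied 2 clause(s); 5 remain; assigned so far: [2]
unit clause [-6] forces x6=F; simplify:
  drop 6 from [6, -4] -> [-4]
  satisfied 2 clause(s); 3 remain; assigned so far: [2, 6]
unit clause [-4] forces x4=F; simplify:
  satisfied 2 clause(s); 1 remain; assigned so far: [2, 4, 6]
unit clause [-1] forces x1=F; simplify:
  satisfied 1 clause(s); 0 remain; assigned so far: [1, 2, 4, 6]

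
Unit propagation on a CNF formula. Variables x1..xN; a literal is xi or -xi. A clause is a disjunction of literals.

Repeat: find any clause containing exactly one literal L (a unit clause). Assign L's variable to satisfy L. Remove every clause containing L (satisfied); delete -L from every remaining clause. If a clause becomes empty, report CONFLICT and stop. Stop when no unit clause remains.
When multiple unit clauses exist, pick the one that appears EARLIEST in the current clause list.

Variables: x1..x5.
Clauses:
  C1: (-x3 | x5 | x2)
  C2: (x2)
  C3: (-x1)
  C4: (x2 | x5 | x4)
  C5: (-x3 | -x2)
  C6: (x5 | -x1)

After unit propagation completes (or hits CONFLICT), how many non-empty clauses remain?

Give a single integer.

unit clause [2] forces x2=T; simplify:
  drop -2 from [-3, -2] -> [-3]
  satisfied 3 clause(s); 3 remain; assigned so far: [2]
unit clause [-1] forces x1=F; simplify:
  satisfied 2 clause(s); 1 remain; assigned so far: [1, 2]
unit clause [-3] forces x3=F; simplify:
  satisfied 1 clause(s); 0 remain; assigned so far: [1, 2, 3]

Answer: 0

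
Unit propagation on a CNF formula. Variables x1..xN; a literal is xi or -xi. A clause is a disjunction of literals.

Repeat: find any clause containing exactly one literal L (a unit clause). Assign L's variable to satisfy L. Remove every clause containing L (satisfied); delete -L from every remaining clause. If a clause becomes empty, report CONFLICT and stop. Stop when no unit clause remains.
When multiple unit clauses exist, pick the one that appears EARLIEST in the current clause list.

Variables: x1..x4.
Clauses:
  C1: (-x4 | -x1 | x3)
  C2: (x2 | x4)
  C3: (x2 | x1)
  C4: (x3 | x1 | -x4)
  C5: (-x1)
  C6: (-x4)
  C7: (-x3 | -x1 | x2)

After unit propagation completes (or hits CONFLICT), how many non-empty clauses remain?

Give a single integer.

unit clause [-1] forces x1=F; simplify:
  drop 1 from [2, 1] -> [2]
  drop 1 from [3, 1, -4] -> [3, -4]
  satisfied 3 clause(s); 4 remain; assigned so far: [1]
unit clause [2] forces x2=T; simplify:
  satisfied 2 clause(s); 2 remain; assigned so far: [1, 2]
unit clause [-4] forces x4=F; simplify:
  satisfied 2 clause(s); 0 remain; assigned so far: [1, 2, 4]

Answer: 0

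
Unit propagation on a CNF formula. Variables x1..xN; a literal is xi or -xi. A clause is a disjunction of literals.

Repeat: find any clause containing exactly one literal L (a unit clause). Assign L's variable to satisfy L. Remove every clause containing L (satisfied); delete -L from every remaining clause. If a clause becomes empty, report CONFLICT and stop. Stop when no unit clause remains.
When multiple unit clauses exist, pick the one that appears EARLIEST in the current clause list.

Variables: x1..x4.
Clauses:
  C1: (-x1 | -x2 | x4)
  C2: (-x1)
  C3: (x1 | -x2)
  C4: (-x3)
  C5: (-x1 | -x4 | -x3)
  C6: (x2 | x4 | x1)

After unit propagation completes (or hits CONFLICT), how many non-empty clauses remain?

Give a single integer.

Answer: 0

Derivation:
unit clause [-1] forces x1=F; simplify:
  drop 1 from [1, -2] -> [-2]
  drop 1 from [2, 4, 1] -> [2, 4]
  satisfied 3 clause(s); 3 remain; assigned so far: [1]
unit clause [-2] forces x2=F; simplify:
  drop 2 from [2, 4] -> [4]
  satisfied 1 clause(s); 2 remain; assigned so far: [1, 2]
unit clause [-3] forces x3=F; simplify:
  satisfied 1 clause(s); 1 remain; assigned so far: [1, 2, 3]
unit clause [4] forces x4=T; simplify:
  satisfied 1 clause(s); 0 remain; assigned so far: [1, 2, 3, 4]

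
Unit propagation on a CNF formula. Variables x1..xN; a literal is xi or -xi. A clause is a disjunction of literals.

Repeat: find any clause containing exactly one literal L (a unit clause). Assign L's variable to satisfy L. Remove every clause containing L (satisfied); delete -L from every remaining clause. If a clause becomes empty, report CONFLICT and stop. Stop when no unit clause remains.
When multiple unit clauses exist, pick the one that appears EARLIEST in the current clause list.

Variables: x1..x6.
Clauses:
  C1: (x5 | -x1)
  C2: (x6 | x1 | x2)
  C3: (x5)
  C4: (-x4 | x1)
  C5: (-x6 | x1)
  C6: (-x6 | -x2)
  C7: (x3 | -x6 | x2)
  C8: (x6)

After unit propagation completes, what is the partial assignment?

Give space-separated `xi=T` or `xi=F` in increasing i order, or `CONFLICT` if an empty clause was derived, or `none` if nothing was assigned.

Answer: x1=T x2=F x3=T x5=T x6=T

Derivation:
unit clause [5] forces x5=T; simplify:
  satisfied 2 clause(s); 6 remain; assigned so far: [5]
unit clause [6] forces x6=T; simplify:
  drop -6 from [-6, 1] -> [1]
  drop -6 from [-6, -2] -> [-2]
  drop -6 from [3, -6, 2] -> [3, 2]
  satisfied 2 clause(s); 4 remain; assigned so far: [5, 6]
unit clause [1] forces x1=T; simplify:
  satisfied 2 clause(s); 2 remain; assigned so far: [1, 5, 6]
unit clause [-2] forces x2=F; simplify:
  drop 2 from [3, 2] -> [3]
  satisfied 1 clause(s); 1 remain; assigned so far: [1, 2, 5, 6]
unit clause [3] forces x3=T; simplify:
  satisfied 1 clause(s); 0 remain; assigned so far: [1, 2, 3, 5, 6]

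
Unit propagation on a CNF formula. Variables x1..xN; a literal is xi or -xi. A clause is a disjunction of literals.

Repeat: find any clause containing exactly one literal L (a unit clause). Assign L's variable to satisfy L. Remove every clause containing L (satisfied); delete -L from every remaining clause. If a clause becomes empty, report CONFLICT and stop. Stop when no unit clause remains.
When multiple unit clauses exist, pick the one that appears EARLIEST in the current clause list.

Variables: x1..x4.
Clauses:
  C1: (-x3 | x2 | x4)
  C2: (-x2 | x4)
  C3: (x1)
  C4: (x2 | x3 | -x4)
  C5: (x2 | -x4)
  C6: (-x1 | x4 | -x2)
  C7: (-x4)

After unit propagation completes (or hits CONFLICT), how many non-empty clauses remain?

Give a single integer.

unit clause [1] forces x1=T; simplify:
  drop -1 from [-1, 4, -2] -> [4, -2]
  satisfied 1 clause(s); 6 remain; assigned so far: [1]
unit clause [-4] forces x4=F; simplify:
  drop 4 from [-3, 2, 4] -> [-3, 2]
  drop 4 from [-2, 4] -> [-2]
  drop 4 from [4, -2] -> [-2]
  satisfied 3 clause(s); 3 remain; assigned so far: [1, 4]
unit clause [-2] forces x2=F; simplify:
  drop 2 from [-3, 2] -> [-3]
  satisfied 2 clause(s); 1 remain; assigned so far: [1, 2, 4]
unit clause [-3] forces x3=F; simplify:
  satisfied 1 clause(s); 0 remain; assigned so far: [1, 2, 3, 4]

Answer: 0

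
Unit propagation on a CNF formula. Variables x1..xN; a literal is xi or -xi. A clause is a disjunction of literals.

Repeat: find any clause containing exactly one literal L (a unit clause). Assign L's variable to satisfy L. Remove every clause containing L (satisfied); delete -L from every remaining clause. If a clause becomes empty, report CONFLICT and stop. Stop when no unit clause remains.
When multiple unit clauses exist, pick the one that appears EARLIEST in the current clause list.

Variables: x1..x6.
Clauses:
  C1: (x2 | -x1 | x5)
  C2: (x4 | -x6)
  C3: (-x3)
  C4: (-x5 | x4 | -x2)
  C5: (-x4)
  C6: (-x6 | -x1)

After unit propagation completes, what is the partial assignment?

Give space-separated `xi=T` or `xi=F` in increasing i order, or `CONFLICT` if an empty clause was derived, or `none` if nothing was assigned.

Answer: x3=F x4=F x6=F

Derivation:
unit clause [-3] forces x3=F; simplify:
  satisfied 1 clause(s); 5 remain; assigned so far: [3]
unit clause [-4] forces x4=F; simplify:
  drop 4 from [4, -6] -> [-6]
  drop 4 from [-5, 4, -2] -> [-5, -2]
  satisfied 1 clause(s); 4 remain; assigned so far: [3, 4]
unit clause [-6] forces x6=F; simplify:
  satisfied 2 clause(s); 2 remain; assigned so far: [3, 4, 6]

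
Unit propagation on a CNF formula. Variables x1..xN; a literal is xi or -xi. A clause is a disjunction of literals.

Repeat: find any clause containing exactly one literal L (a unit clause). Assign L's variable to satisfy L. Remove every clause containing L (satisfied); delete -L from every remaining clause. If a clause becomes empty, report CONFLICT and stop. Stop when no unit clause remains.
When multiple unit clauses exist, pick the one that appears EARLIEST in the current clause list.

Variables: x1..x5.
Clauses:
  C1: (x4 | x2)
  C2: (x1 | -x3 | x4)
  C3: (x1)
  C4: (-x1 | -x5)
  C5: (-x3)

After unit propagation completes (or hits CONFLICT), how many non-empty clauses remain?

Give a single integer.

unit clause [1] forces x1=T; simplify:
  drop -1 from [-1, -5] -> [-5]
  satisfied 2 clause(s); 3 remain; assigned so far: [1]
unit clause [-5] forces x5=F; simplify:
  satisfied 1 clause(s); 2 remain; assigned so far: [1, 5]
unit clause [-3] forces x3=F; simplify:
  satisfied 1 clause(s); 1 remain; assigned so far: [1, 3, 5]

Answer: 1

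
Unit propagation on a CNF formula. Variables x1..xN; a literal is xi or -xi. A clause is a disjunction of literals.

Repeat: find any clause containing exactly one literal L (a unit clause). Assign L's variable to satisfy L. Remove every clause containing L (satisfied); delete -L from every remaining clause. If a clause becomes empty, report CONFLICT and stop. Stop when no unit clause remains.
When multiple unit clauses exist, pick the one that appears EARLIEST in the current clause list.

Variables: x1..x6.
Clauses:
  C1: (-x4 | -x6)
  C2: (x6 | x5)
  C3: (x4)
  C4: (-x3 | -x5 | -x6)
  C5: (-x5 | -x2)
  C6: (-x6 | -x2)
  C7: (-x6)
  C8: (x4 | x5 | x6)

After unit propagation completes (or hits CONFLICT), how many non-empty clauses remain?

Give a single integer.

Answer: 0

Derivation:
unit clause [4] forces x4=T; simplify:
  drop -4 from [-4, -6] -> [-6]
  satisfied 2 clause(s); 6 remain; assigned so far: [4]
unit clause [-6] forces x6=F; simplify:
  drop 6 from [6, 5] -> [5]
  satisfied 4 clause(s); 2 remain; assigned so far: [4, 6]
unit clause [5] forces x5=T; simplify:
  drop -5 from [-5, -2] -> [-2]
  satisfied 1 clause(s); 1 remain; assigned so far: [4, 5, 6]
unit clause [-2] forces x2=F; simplify:
  satisfied 1 clause(s); 0 remain; assigned so far: [2, 4, 5, 6]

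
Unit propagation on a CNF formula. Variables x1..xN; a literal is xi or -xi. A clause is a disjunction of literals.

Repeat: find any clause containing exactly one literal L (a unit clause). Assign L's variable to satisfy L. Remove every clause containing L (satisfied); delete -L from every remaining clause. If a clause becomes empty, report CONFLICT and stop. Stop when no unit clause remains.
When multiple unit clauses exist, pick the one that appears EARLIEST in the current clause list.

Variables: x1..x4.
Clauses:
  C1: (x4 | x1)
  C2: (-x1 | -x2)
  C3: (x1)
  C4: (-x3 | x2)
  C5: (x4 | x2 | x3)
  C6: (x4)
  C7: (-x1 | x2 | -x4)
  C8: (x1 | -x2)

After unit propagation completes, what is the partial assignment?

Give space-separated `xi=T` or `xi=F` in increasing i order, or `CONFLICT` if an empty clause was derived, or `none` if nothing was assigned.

unit clause [1] forces x1=T; simplify:
  drop -1 from [-1, -2] -> [-2]
  drop -1 from [-1, 2, -4] -> [2, -4]
  satisfied 3 clause(s); 5 remain; assigned so far: [1]
unit clause [-2] forces x2=F; simplify:
  drop 2 from [-3, 2] -> [-3]
  drop 2 from [4, 2, 3] -> [4, 3]
  drop 2 from [2, -4] -> [-4]
  satisfied 1 clause(s); 4 remain; assigned so far: [1, 2]
unit clause [-3] forces x3=F; simplify:
  drop 3 from [4, 3] -> [4]
  satisfied 1 clause(s); 3 remain; assigned so far: [1, 2, 3]
unit clause [4] forces x4=T; simplify:
  drop -4 from [-4] -> [] (empty!)
  satisfied 2 clause(s); 1 remain; assigned so far: [1, 2, 3, 4]
CONFLICT (empty clause)

Answer: CONFLICT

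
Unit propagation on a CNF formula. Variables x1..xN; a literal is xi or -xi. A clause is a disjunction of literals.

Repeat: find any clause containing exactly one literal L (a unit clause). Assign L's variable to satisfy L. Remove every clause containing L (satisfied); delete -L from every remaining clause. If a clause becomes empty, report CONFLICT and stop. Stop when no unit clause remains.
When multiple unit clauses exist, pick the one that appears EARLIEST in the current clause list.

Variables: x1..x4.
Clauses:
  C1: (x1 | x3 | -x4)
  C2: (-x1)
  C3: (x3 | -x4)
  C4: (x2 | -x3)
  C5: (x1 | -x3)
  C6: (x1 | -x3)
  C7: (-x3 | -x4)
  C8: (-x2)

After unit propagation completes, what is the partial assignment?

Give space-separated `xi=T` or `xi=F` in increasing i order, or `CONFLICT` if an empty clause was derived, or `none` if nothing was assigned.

Answer: x1=F x2=F x3=F x4=F

Derivation:
unit clause [-1] forces x1=F; simplify:
  drop 1 from [1, 3, -4] -> [3, -4]
  drop 1 from [1, -3] -> [-3]
  drop 1 from [1, -3] -> [-3]
  satisfied 1 clause(s); 7 remain; assigned so far: [1]
unit clause [-3] forces x3=F; simplify:
  drop 3 from [3, -4] -> [-4]
  drop 3 from [3, -4] -> [-4]
  satisfied 4 clause(s); 3 remain; assigned so far: [1, 3]
unit clause [-4] forces x4=F; simplify:
  satisfied 2 clause(s); 1 remain; assigned so far: [1, 3, 4]
unit clause [-2] forces x2=F; simplify:
  satisfied 1 clause(s); 0 remain; assigned so far: [1, 2, 3, 4]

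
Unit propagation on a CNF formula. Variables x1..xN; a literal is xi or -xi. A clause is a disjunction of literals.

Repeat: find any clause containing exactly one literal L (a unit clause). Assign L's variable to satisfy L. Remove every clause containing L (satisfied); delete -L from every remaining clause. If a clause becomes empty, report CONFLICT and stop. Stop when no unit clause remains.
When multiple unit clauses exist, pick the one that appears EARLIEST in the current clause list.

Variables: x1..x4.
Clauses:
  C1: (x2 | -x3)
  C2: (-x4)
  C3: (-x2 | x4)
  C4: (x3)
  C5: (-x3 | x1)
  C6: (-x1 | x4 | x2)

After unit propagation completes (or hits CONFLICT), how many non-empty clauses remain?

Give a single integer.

Answer: 1

Derivation:
unit clause [-4] forces x4=F; simplify:
  drop 4 from [-2, 4] -> [-2]
  drop 4 from [-1, 4, 2] -> [-1, 2]
  satisfied 1 clause(s); 5 remain; assigned so far: [4]
unit clause [-2] forces x2=F; simplify:
  drop 2 from [2, -3] -> [-3]
  drop 2 from [-1, 2] -> [-1]
  satisfied 1 clause(s); 4 remain; assigned so far: [2, 4]
unit clause [-3] forces x3=F; simplify:
  drop 3 from [3] -> [] (empty!)
  satisfied 2 clause(s); 2 remain; assigned so far: [2, 3, 4]
CONFLICT (empty clause)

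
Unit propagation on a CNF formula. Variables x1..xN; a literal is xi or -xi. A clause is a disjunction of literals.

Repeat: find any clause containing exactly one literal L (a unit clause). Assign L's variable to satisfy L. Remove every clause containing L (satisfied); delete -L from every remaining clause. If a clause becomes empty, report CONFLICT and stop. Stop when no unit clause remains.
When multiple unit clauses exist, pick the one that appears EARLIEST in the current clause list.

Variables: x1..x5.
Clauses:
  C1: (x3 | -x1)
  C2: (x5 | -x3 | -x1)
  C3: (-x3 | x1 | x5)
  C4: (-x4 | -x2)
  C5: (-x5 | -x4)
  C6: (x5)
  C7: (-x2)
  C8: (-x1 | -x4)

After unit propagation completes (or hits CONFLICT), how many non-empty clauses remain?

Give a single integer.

unit clause [5] forces x5=T; simplify:
  drop -5 from [-5, -4] -> [-4]
  satisfied 3 clause(s); 5 remain; assigned so far: [5]
unit clause [-4] forces x4=F; simplify:
  satisfied 3 clause(s); 2 remain; assigned so far: [4, 5]
unit clause [-2] forces x2=F; simplify:
  satisfied 1 clause(s); 1 remain; assigned so far: [2, 4, 5]

Answer: 1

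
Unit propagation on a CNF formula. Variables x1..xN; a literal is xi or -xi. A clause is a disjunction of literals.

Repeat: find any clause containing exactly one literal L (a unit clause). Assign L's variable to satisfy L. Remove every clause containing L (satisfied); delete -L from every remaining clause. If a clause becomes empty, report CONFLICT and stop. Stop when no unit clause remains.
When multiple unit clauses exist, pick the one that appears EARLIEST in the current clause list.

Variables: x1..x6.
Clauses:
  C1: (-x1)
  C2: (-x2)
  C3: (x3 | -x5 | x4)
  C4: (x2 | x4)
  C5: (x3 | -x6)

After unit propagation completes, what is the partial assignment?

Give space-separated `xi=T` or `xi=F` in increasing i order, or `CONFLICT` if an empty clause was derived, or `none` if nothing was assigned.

Answer: x1=F x2=F x4=T

Derivation:
unit clause [-1] forces x1=F; simplify:
  satisfied 1 clause(s); 4 remain; assigned so far: [1]
unit clause [-2] forces x2=F; simplify:
  drop 2 from [2, 4] -> [4]
  satisfied 1 clause(s); 3 remain; assigned so far: [1, 2]
unit clause [4] forces x4=T; simplify:
  satisfied 2 clause(s); 1 remain; assigned so far: [1, 2, 4]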